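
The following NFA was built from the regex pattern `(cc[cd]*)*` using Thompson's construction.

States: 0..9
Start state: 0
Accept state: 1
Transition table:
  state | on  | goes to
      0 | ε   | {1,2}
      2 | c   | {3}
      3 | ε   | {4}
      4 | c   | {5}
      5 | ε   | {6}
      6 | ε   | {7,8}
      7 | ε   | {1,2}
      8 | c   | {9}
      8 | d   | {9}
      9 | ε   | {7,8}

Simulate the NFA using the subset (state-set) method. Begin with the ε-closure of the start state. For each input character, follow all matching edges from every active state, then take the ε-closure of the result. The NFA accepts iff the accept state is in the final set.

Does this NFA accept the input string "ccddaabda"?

Answer: REJECT

Steps:
initial (ε-close {0}): {0,1,2}
'c' @ 1: {3,4}
'c' @ 2: {1,2,5,6,7,8}  [accepting]
'd' @ 3: {1,2,7,8,9}  [accepting]
'd' @ 4: {1,2,7,8,9}  [accepting]
'a' @ 5: {}  — no active states
rest 'abda' ignored (set empty)
final: {}; accept 1 not in set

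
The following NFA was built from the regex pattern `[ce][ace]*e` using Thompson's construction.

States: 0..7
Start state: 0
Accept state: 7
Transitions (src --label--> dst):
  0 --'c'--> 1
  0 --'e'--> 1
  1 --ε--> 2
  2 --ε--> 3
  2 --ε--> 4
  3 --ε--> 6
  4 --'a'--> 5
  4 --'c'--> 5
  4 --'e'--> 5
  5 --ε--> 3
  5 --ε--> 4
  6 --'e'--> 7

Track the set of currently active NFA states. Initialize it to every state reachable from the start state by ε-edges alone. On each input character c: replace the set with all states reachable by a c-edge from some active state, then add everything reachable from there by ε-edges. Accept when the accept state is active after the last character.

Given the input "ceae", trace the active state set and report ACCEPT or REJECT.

Answer: ACCEPT

Derivation:
S₀ = ε-closure({0}) = {0}
'c' @ 1: {1,2,3,4,6}
'e' @ 2: {3,4,5,6,7}  (accept∈set)
'a' @ 3: {3,4,5,6}
'e' @ 4: {3,4,5,6,7}  (accept∈set)
end set {3,4,5,6,7} — state 7 in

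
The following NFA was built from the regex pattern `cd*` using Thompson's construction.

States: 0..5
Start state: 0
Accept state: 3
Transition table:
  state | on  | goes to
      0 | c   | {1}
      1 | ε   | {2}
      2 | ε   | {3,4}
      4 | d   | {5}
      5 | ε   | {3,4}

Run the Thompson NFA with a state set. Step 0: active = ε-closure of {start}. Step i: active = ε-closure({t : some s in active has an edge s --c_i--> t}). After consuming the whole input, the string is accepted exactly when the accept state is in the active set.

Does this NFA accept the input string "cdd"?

start: ε-closure({0}) = {0}
'c' @ 1: {1,2,3,4}  (accept∈set)
'd' @ 2: {3,4,5}  (accept∈set)
'd' @ 3: {3,4,5}  (accept∈set)
final: {3,4,5}; accept 3 in set

Answer: ACCEPT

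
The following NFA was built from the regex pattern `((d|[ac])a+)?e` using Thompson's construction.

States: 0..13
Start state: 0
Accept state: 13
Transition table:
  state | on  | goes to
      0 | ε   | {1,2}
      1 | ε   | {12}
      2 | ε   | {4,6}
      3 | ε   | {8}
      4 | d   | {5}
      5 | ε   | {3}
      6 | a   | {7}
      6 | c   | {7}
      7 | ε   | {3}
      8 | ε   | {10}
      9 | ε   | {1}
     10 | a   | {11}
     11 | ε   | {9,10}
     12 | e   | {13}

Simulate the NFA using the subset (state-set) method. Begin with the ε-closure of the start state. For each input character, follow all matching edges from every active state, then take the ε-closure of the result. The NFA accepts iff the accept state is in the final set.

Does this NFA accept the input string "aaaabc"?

Answer: REJECT

Trace:
start: ε-closure({0}) = {0,1,2,4,6,12}
'a' @ 1: {3,7,8,10}
'a' @ 2: {1,9,10,11,12}
'a' @ 3: {1,9,10,11,12}
'a' @ 4: {1,9,10,11,12}
'b' @ 5: {}  — dead — no transitions
rest 'c' ignored (set empty)
final: {}; accept 13 not in set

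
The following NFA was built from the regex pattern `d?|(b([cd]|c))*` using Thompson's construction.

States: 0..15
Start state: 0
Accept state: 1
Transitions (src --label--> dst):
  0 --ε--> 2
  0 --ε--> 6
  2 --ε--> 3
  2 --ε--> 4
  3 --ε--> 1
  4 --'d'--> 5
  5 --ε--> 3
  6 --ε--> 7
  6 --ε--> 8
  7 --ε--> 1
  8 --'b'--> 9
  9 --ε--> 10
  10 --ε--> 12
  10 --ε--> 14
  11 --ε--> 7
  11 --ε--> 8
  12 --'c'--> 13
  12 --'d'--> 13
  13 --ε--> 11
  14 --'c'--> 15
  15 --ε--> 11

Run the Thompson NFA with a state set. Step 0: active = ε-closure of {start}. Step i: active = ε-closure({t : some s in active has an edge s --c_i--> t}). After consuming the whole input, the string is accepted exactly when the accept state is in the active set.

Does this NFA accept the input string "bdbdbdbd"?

S₀ = ε-closure({0}) = {0,1,2,3,4,6,7,8}
'b' @ 1: {9,10,12,14}
'd' @ 2: {1,7,8,11,13}  [accepting]
'b' @ 3: {9,10,12,14}
'd' @ 4: {1,7,8,11,13}  [accepting]
'b' @ 5: {9,10,12,14}
'd' @ 6: {1,7,8,11,13}  [accepting]
'b' @ 7: {9,10,12,14}
'd' @ 8: {1,7,8,11,13}  [accepting]
after full input: {1,7,8,11,13}  (accept=1 in)

Answer: ACCEPT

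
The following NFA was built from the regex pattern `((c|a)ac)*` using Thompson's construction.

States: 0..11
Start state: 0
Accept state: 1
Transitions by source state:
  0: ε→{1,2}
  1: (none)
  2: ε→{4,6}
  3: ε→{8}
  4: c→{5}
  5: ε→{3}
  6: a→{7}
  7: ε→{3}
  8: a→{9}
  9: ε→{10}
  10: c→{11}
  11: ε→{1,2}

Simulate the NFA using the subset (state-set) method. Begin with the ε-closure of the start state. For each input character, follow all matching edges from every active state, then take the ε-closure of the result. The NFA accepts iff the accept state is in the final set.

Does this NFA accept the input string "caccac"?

Answer: ACCEPT

Steps:
S₀ = ε-closure({0}) = {0,1,2,4,6}
'c' @ 1: {3,5,8}
'a' @ 2: {9,10}
'c' @ 3: {1,2,4,6,11}  ✓accept
'c' @ 4: {3,5,8}
'a' @ 5: {9,10}
'c' @ 6: {1,2,4,6,11}  ✓accept
after full input: {1,2,4,6,11}  (accept=1 in)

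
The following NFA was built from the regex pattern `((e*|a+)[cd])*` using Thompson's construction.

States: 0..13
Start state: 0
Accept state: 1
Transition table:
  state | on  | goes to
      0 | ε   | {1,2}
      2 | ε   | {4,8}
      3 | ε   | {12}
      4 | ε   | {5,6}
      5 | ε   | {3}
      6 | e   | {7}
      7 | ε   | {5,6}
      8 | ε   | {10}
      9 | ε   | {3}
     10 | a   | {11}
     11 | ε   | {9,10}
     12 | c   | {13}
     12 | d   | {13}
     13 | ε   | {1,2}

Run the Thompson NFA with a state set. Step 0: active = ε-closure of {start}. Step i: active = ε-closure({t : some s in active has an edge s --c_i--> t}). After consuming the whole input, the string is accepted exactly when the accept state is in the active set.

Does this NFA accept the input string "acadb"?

S₀ = ε-closure({0}) = {0,1,2,3,4,5,6,8,10,12}
'a' @ 1: {3,9,10,11,12}
'c' @ 2: {1,2,3,4,5,6,8,10,12,13}  ✓accept
'a' @ 3: {3,9,10,11,12}
'd' @ 4: {1,2,3,4,5,6,8,10,12,13}  ✓accept
'b' @ 5: {}  — dead — no transitions
after full input: {}  (accept=1 not in)

Answer: REJECT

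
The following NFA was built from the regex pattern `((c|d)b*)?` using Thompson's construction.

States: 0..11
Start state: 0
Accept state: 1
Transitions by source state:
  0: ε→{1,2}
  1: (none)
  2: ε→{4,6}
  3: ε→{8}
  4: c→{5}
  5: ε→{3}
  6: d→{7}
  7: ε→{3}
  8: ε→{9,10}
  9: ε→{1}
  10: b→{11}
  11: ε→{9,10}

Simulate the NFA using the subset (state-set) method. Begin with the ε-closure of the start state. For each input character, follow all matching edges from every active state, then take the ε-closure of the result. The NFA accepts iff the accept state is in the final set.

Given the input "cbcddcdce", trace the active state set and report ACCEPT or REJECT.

S₀ = ε-closure({0}) = {0,1,2,4,6}
'c' @ 1: {1,3,5,8,9,10}  ✓accept
'b' @ 2: {1,9,10,11}  ✓accept
'c' @ 3: {}  — dead — no transitions
rest 'ddcdce' ignored (set empty)
final: {}; accept 1 not in set

Answer: REJECT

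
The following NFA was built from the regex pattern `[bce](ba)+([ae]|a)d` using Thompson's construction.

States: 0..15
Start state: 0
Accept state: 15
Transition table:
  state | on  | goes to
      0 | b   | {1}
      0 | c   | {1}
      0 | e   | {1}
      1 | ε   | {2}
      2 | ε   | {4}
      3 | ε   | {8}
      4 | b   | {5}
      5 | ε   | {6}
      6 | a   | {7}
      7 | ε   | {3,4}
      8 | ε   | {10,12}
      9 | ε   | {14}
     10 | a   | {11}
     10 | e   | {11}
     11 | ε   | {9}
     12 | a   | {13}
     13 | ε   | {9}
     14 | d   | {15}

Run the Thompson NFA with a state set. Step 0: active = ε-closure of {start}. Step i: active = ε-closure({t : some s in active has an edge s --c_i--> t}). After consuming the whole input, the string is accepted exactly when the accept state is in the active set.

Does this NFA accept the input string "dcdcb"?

S₀ = ε-closure({0}) = {0}
'd' @ 1: {}  — no active states
rest 'cdcb' ignored (set empty)
end set {} — state 15 not in

Answer: REJECT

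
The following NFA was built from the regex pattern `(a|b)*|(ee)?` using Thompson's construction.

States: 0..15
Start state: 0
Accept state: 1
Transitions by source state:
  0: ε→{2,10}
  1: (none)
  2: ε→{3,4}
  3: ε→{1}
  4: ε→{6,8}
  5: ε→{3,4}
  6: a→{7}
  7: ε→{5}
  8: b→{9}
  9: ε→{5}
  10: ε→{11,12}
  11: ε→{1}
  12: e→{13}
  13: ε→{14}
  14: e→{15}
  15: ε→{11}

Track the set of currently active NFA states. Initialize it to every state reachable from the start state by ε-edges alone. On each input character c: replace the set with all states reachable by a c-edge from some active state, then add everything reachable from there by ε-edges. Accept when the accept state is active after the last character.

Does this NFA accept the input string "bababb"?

Answer: ACCEPT

Derivation:
initial (ε-close {0}): {0,1,2,3,4,6,8,10,11,12}
'b' @ 1: {1,3,4,5,6,8,9}  (accept∈set)
'a' @ 2: {1,3,4,5,6,7,8}  (accept∈set)
'b' @ 3: {1,3,4,5,6,8,9}  (accept∈set)
'a' @ 4: {1,3,4,5,6,7,8}  (accept∈set)
'b' @ 5: {1,3,4,5,6,8,9}  (accept∈set)
'b' @ 6: {1,3,4,5,6,8,9}  (accept∈set)
end set {1,3,4,5,6,8,9} — state 1 in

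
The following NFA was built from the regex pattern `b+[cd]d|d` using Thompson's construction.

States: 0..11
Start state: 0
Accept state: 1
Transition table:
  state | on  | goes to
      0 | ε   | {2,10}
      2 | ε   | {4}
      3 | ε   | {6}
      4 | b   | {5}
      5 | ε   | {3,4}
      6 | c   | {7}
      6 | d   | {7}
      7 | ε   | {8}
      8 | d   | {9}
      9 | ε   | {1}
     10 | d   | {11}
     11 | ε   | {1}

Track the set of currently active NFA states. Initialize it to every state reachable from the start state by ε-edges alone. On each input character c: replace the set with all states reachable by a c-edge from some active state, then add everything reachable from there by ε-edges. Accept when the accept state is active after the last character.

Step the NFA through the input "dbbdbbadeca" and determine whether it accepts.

S₀ = ε-closure({0}) = {0,2,4,10}
'd' @ 1: {1,11}  [accepting]
'b' @ 2: {}  — no active states
rest 'bdbbadeca' ignored (set empty)
after full input: {}  (accept=1 not in)

Answer: REJECT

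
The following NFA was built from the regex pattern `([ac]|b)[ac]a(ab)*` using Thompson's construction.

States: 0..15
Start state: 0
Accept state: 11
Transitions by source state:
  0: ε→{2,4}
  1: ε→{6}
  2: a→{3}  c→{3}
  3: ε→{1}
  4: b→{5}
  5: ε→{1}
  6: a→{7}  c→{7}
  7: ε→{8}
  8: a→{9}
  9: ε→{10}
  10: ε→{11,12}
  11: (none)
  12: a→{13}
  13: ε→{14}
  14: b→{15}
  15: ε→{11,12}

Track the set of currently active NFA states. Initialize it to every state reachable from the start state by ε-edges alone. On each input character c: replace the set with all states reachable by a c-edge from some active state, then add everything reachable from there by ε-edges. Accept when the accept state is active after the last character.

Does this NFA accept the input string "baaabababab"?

initial (ε-close {0}): {0,2,4}
'b' @ 1: {1,5,6}
'a' @ 2: {7,8}
'a' @ 3: {9,10,11,12}  ✓accept
'a' @ 4: {13,14}
'b' @ 5: {11,12,15}  ✓accept
'a' @ 6: {13,14}
'b' @ 7: {11,12,15}  ✓accept
'a' @ 8: {13,14}
'b' @ 9: {11,12,15}  ✓accept
'a' @ 10: {13,14}
'b' @ 11: {11,12,15}  ✓accept
final: {11,12,15}; accept 11 in set

Answer: ACCEPT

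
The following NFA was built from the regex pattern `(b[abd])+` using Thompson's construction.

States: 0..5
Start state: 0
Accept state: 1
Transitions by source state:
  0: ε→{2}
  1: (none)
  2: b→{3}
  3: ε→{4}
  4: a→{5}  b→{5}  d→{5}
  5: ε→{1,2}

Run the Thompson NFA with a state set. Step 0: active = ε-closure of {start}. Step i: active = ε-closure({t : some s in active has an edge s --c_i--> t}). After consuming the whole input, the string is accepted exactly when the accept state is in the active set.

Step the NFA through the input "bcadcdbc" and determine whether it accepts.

start: ε-closure({0}) = {0,2}
'b' @ 1: {3,4}
'c' @ 2: {}  — state set empty
rest 'adcdbc' ignored (set empty)
end set {} — state 1 not in

Answer: REJECT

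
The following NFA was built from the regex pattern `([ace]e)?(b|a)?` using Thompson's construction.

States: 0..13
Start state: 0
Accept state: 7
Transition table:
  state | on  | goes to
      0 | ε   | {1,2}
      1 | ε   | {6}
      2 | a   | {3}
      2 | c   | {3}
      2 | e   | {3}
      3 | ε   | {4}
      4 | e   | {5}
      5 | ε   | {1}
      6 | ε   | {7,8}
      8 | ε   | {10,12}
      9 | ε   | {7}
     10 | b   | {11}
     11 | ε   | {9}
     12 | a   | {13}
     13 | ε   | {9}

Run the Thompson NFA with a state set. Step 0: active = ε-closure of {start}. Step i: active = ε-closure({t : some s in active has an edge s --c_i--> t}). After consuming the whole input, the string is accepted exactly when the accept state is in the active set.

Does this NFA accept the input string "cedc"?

start: ε-closure({0}) = {0,1,2,6,7,8,10,12}
'c' @ 1: {3,4}
'e' @ 2: {1,5,6,7,8,10,12}  ✓accept
'd' @ 3: {}  — no active states
rest 'c' ignored (set empty)
after full input: {}  (accept=7 not in)

Answer: REJECT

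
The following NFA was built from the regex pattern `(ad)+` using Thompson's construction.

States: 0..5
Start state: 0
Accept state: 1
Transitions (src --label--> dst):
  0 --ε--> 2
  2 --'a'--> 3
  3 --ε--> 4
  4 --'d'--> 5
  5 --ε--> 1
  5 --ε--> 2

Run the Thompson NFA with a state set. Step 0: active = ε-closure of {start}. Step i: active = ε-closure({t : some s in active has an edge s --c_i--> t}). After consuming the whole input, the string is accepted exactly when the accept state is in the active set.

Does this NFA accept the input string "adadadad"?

S₀ = ε-closure({0}) = {0,2}
'a' @ 1: {3,4}
'd' @ 2: {1,2,5}  (accept∈set)
'a' @ 3: {3,4}
'd' @ 4: {1,2,5}  (accept∈set)
'a' @ 5: {3,4}
'd' @ 6: {1,2,5}  (accept∈set)
'a' @ 7: {3,4}
'd' @ 8: {1,2,5}  (accept∈set)
end set {1,2,5} — state 1 in

Answer: ACCEPT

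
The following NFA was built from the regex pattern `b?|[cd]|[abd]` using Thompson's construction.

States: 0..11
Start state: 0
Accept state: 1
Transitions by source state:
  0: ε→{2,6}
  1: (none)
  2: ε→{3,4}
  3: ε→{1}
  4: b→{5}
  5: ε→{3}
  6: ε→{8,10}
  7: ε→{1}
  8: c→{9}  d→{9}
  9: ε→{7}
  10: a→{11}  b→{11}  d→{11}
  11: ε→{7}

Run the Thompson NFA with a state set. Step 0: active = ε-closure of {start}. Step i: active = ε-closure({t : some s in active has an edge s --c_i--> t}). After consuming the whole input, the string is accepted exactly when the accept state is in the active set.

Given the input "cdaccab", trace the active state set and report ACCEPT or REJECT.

initial (ε-close {0}): {0,1,2,3,4,6,8,10}
'c' @ 1: {1,7,9}  (accept∈set)
'd' @ 2: {}  — dead — no transitions
rest 'accab' ignored (set empty)
final: {}; accept 1 not in set

Answer: REJECT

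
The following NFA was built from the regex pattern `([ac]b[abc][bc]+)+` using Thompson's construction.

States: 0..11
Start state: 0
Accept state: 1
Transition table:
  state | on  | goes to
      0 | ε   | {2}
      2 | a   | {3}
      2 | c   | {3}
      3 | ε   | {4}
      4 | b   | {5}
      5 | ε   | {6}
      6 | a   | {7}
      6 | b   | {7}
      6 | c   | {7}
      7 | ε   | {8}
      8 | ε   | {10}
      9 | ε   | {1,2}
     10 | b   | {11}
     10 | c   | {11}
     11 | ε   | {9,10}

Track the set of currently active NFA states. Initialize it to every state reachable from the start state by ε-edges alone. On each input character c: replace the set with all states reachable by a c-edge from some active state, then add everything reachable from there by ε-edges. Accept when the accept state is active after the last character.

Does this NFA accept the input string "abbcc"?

Answer: ACCEPT

Steps:
S₀ = ε-closure({0}) = {0,2}
'a' @ 1: {3,4}
'b' @ 2: {5,6}
'b' @ 3: {7,8,10}
'c' @ 4: {1,2,9,10,11}  ✓accept
'c' @ 5: {1,2,3,4,9,10,11}  ✓accept
after full input: {1,2,3,4,9,10,11}  (accept=1 in)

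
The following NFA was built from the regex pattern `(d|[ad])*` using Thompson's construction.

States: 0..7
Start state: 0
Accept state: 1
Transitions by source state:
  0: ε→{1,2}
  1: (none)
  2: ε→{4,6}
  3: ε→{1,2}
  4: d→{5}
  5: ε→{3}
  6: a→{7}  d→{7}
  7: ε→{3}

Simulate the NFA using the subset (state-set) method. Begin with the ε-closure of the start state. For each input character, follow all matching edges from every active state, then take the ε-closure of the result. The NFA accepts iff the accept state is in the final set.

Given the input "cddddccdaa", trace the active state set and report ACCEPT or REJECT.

start: ε-closure({0}) = {0,1,2,4,6}
'c' @ 1: {}  — dead — no transitions
rest 'ddddccdaa' ignored (set empty)
final: {}; accept 1 not in set

Answer: REJECT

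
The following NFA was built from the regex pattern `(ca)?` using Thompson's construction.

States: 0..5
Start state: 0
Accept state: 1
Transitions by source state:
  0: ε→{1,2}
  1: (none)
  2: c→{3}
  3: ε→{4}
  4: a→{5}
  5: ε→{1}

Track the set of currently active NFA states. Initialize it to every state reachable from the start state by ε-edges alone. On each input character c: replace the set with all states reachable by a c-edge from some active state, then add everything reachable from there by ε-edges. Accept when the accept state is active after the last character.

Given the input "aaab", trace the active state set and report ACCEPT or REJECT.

initial (ε-close {0}): {0,1,2}
'a' @ 1: {}  — state set empty
rest 'aab' ignored (set empty)
after full input: {}  (accept=1 not in)

Answer: REJECT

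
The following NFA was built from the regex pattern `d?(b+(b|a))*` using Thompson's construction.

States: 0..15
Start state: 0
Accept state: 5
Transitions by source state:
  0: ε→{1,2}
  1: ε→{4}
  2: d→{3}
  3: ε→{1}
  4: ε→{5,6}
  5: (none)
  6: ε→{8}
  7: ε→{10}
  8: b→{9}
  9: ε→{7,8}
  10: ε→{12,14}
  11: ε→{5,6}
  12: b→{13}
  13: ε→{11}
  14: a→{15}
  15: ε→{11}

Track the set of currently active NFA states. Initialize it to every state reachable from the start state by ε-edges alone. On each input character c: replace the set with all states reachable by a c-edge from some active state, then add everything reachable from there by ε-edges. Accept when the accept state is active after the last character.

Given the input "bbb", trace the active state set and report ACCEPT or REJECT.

Answer: ACCEPT

Trace:
initial (ε-close {0}): {0,1,2,4,5,6,8}
'b' @ 1: {7,8,9,10,12,14}
'b' @ 2: {5,6,7,8,9,10,11,12,13,14}  (accept∈set)
'b' @ 3: {5,6,7,8,9,10,11,12,13,14}  (accept∈set)
final: {5,6,7,8,9,10,11,12,13,14}; accept 5 in set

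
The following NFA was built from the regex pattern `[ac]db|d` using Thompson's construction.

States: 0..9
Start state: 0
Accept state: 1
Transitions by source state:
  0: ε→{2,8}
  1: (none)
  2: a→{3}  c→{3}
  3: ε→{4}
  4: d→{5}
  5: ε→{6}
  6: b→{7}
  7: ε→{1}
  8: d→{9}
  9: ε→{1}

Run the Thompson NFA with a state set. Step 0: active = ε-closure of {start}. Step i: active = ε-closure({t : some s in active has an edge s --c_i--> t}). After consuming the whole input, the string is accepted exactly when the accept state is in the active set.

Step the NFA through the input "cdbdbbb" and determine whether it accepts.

Answer: REJECT

Steps:
start: ε-closure({0}) = {0,2,8}
'c' @ 1: {3,4}
'd' @ 2: {5,6}
'b' @ 3: {1,7}  ✓accept
'd' @ 4: {}  — no active states
rest 'bbb' ignored (set empty)
end set {} — state 1 not in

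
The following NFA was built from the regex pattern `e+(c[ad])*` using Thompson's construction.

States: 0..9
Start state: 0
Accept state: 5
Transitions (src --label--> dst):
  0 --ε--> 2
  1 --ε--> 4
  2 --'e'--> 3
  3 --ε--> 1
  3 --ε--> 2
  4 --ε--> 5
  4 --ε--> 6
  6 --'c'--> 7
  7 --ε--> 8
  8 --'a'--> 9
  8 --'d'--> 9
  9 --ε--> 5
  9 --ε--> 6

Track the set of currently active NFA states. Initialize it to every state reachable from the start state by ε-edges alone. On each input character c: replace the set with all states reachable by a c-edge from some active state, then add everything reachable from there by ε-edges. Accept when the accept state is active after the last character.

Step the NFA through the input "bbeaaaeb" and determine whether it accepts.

Answer: REJECT

Steps:
S₀ = ε-closure({0}) = {0,2}
'b' @ 1: {}  — no active states
rest 'beaaaeb' ignored (set empty)
final: {}; accept 5 not in set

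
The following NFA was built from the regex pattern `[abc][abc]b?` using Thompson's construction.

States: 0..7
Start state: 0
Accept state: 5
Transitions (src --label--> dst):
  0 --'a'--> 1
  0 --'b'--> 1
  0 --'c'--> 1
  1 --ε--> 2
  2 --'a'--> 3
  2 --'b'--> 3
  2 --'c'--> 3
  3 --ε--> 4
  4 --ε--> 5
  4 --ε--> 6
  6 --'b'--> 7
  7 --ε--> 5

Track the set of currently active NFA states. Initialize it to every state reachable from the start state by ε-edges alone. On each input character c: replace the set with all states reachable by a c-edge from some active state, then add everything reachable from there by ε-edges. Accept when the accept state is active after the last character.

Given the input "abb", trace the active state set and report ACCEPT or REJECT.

initial (ε-close {0}): {0}
'a' @ 1: {1,2}
'b' @ 2: {3,4,5,6}  ✓accept
'b' @ 3: {5,7}  ✓accept
end set {5,7} — state 5 in

Answer: ACCEPT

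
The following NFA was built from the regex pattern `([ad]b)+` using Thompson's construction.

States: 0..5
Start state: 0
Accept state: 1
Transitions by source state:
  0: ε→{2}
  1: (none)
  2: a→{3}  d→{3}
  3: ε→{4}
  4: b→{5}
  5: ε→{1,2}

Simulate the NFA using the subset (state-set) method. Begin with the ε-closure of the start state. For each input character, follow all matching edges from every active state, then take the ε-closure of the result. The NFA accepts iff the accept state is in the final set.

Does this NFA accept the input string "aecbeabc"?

Answer: REJECT

Steps:
initial (ε-close {0}): {0,2}
'a' @ 1: {3,4}
'e' @ 2: {}  — no active states
rest 'cbeabc' ignored (set empty)
after full input: {}  (accept=1 not in)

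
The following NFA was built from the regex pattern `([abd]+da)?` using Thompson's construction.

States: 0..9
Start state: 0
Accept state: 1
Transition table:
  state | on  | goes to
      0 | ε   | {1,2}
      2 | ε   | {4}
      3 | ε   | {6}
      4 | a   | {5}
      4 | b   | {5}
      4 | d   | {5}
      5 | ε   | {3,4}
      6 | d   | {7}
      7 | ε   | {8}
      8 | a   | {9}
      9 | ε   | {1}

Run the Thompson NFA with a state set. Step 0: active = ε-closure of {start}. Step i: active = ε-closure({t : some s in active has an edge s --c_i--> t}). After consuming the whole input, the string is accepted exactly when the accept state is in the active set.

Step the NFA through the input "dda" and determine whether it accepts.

start: ε-closure({0}) = {0,1,2,4}
'd' @ 1: {3,4,5,6}
'd' @ 2: {3,4,5,6,7,8}
'a' @ 3: {1,3,4,5,6,9}  (accept∈set)
end set {1,3,4,5,6,9} — state 1 in

Answer: ACCEPT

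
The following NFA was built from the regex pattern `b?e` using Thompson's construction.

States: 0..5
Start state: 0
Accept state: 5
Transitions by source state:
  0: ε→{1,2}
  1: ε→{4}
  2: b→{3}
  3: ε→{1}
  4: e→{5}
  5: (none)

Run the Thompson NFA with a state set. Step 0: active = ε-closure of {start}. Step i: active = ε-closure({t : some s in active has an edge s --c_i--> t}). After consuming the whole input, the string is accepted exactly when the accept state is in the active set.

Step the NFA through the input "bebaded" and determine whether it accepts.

start: ε-closure({0}) = {0,1,2,4}
'b' @ 1: {1,3,4}
'e' @ 2: {5}  (accept∈set)
'b' @ 3: {}  — state set empty
rest 'aded' ignored (set empty)
final: {}; accept 5 not in set

Answer: REJECT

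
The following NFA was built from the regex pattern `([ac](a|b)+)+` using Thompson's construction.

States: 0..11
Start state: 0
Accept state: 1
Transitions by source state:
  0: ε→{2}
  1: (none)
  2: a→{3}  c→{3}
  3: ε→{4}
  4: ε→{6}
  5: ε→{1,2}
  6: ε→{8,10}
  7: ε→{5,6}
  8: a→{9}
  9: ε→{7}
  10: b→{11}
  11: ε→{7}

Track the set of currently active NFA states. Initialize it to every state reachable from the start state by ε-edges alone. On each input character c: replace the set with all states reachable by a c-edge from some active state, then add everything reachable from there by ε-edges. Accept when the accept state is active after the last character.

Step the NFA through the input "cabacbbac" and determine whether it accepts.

S₀ = ε-closure({0}) = {0,2}
'c' @ 1: {3,4,6,8,10}
'a' @ 2: {1,2,5,6,7,8,9,10}  [accepting]
'b' @ 3: {1,2,5,6,7,8,10,11}  [accepting]
'a' @ 4: {1,2,3,4,5,6,7,8,9,10}  [accepting]
'c' @ 5: {3,4,6,8,10}
'b' @ 6: {1,2,5,6,7,8,10,11}  [accepting]
'b' @ 7: {1,2,5,6,7,8,10,11}  [accepting]
'a' @ 8: {1,2,3,4,5,6,7,8,9,10}  [accepting]
'c' @ 9: {3,4,6,8,10}
after full input: {3,4,6,8,10}  (accept=1 not in)

Answer: REJECT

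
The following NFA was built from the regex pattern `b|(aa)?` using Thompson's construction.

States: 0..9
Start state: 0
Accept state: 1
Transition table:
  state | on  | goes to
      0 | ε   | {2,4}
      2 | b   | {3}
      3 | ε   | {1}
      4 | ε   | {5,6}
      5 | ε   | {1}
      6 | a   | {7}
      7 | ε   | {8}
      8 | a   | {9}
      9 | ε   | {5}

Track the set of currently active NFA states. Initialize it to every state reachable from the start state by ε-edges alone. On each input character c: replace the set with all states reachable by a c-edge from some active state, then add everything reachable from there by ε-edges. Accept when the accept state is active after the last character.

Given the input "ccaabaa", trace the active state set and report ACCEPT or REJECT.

start: ε-closure({0}) = {0,1,2,4,5,6}
'c' @ 1: {}  — state set empty
rest 'caabaa' ignored (set empty)
after full input: {}  (accept=1 not in)

Answer: REJECT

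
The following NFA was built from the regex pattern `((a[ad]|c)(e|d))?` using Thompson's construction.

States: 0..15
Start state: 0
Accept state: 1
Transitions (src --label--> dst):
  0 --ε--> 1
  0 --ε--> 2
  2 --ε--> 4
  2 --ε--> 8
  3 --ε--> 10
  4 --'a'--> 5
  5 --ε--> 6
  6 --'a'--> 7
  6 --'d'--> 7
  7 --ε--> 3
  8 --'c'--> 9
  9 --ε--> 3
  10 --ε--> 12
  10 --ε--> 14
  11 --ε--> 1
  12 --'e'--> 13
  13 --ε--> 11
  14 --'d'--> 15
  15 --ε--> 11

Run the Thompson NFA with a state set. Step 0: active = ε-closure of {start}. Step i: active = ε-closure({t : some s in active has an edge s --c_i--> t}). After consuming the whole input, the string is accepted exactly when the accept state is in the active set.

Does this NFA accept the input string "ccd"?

Answer: REJECT

Steps:
start: ε-closure({0}) = {0,1,2,4,8}
'c' @ 1: {3,9,10,12,14}
'c' @ 2: {}  — state set empty
rest 'd' ignored (set empty)
end set {} — state 1 not in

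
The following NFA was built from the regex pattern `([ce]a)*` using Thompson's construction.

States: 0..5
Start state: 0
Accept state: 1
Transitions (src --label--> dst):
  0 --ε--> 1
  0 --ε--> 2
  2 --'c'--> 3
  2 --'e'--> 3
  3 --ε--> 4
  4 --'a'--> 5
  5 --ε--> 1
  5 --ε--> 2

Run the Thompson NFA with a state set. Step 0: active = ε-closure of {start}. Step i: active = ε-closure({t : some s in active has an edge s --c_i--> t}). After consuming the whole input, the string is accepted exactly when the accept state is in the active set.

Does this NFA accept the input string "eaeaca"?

initial (ε-close {0}): {0,1,2}
'e' @ 1: {3,4}
'a' @ 2: {1,2,5}  (accept∈set)
'e' @ 3: {3,4}
'a' @ 4: {1,2,5}  (accept∈set)
'c' @ 5: {3,4}
'a' @ 6: {1,2,5}  (accept∈set)
final: {1,2,5}; accept 1 in set

Answer: ACCEPT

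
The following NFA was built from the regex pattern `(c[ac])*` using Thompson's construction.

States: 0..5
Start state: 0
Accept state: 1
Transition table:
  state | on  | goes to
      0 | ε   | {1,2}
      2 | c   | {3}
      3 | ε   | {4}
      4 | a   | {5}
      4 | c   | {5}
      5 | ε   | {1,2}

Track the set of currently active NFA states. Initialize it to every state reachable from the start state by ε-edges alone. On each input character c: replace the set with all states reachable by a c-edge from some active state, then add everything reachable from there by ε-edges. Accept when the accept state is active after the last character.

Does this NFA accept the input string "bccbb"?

Answer: REJECT

Derivation:
start: ε-closure({0}) = {0,1,2}
'b' @ 1: {}  — state set empty
rest 'ccbb' ignored (set empty)
end set {} — state 1 not in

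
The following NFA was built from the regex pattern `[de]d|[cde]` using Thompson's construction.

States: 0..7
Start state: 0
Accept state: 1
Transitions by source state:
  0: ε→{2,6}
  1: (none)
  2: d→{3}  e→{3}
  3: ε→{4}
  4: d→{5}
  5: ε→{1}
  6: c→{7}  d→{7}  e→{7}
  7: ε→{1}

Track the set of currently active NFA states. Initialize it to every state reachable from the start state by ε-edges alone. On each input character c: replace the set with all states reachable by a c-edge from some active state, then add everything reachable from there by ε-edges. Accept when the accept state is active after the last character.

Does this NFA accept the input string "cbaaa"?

start: ε-closure({0}) = {0,2,6}
'c' @ 1: {1,7}  [accepting]
'b' @ 2: {}  — state set empty
rest 'aaa' ignored (set empty)
after full input: {}  (accept=1 not in)

Answer: REJECT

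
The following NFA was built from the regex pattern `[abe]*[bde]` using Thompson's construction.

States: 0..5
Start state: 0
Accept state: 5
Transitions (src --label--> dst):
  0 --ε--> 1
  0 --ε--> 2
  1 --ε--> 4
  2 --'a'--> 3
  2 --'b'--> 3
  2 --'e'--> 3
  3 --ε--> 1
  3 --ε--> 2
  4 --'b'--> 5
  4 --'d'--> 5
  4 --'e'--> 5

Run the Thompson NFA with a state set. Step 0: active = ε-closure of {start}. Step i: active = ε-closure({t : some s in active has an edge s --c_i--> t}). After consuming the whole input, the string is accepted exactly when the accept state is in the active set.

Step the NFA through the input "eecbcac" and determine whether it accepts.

start: ε-closure({0}) = {0,1,2,4}
'e' @ 1: {1,2,3,4,5}  (accept∈set)
'e' @ 2: {1,2,3,4,5}  (accept∈set)
'c' @ 3: {}  — dead — no transitions
rest 'bcac' ignored (set empty)
end set {} — state 5 not in

Answer: REJECT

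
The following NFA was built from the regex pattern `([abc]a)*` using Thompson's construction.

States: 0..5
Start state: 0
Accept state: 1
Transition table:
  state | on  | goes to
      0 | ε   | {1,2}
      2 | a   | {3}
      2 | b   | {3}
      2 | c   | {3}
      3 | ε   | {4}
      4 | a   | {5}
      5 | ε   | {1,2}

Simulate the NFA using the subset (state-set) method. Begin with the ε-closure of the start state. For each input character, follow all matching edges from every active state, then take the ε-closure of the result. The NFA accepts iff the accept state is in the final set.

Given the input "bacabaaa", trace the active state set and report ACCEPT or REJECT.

Answer: ACCEPT

Trace:
start: ε-closure({0}) = {0,1,2}
'b' @ 1: {3,4}
'a' @ 2: {1,2,5}  (accept∈set)
'c' @ 3: {3,4}
'a' @ 4: {1,2,5}  (accept∈set)
'b' @ 5: {3,4}
'a' @ 6: {1,2,5}  (accept∈set)
'a' @ 7: {3,4}
'a' @ 8: {1,2,5}  (accept∈set)
final: {1,2,5}; accept 1 in set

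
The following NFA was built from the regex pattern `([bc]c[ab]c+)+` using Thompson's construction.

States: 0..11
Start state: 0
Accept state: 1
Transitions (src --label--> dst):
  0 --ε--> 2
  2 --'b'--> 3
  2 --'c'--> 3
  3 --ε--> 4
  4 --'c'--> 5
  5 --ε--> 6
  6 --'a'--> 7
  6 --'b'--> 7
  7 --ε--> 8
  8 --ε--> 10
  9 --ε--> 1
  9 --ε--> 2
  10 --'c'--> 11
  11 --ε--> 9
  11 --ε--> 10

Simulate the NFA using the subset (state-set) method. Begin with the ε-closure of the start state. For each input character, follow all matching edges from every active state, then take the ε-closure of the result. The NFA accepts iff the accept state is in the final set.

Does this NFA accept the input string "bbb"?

Answer: REJECT

Steps:
initial (ε-close {0}): {0,2}
'b' @ 1: {3,4}
'b' @ 2: {}  — no active states
rest 'b' ignored (set empty)
after full input: {}  (accept=1 not in)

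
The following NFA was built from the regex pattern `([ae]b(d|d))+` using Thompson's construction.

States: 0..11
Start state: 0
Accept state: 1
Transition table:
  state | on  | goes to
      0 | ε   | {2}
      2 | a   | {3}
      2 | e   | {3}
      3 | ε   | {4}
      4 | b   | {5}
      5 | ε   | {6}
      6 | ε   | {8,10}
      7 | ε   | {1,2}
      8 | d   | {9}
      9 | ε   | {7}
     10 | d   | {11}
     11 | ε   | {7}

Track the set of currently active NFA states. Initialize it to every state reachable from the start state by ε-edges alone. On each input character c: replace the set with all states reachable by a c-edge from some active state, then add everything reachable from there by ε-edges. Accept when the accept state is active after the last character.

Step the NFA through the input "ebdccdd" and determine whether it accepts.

Answer: REJECT

Trace:
start: ε-closure({0}) = {0,2}
'e' @ 1: {3,4}
'b' @ 2: {5,6,8,10}
'd' @ 3: {1,2,7,9,11}  [accepting]
'c' @ 4: {}  — dead — no transitions
rest 'cdd' ignored (set empty)
final: {}; accept 1 not in set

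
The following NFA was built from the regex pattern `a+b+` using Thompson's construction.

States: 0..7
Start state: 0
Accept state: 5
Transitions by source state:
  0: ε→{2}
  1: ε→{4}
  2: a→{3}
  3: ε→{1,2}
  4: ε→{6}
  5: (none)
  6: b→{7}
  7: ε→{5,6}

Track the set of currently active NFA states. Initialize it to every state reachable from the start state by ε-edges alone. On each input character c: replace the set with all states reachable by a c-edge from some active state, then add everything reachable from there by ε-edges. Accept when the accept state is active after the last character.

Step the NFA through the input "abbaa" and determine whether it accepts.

Answer: REJECT

Derivation:
S₀ = ε-closure({0}) = {0,2}
'a' @ 1: {1,2,3,4,6}
'b' @ 2: {5,6,7}  ✓accept
'b' @ 3: {5,6,7}  ✓accept
'a' @ 4: {}  — state set empty
rest 'a' ignored (set empty)
final: {}; accept 5 not in set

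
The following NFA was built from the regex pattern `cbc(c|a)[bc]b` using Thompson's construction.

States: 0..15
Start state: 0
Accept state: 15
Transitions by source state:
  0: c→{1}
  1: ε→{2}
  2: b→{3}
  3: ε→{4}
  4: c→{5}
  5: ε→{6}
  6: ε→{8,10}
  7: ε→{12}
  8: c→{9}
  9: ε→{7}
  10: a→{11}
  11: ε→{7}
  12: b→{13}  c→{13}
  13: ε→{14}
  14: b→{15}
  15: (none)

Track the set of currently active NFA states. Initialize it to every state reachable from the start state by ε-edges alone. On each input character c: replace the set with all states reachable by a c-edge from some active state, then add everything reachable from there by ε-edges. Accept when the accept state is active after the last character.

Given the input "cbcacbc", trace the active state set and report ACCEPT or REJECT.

start: ε-closure({0}) = {0}
'c' @ 1: {1,2}
'b' @ 2: {3,4}
'c' @ 3: {5,6,8,10}
'a' @ 4: {7,11,12}
'c' @ 5: {13,14}
'b' @ 6: {15}  [accepting]
'c' @ 7: {}  — no active states
final: {}; accept 15 not in set

Answer: REJECT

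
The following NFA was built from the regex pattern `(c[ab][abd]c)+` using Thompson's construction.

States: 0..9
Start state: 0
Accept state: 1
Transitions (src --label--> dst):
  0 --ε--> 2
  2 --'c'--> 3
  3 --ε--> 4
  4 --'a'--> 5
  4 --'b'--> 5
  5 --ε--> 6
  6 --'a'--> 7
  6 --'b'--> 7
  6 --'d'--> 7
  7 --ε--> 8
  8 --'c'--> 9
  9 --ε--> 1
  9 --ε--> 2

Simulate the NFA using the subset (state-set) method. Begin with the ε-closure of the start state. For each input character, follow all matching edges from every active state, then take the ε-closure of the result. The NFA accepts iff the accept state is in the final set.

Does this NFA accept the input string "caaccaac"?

Answer: ACCEPT

Derivation:
S₀ = ε-closure({0}) = {0,2}
'c' @ 1: {3,4}
'a' @ 2: {5,6}
'a' @ 3: {7,8}
'c' @ 4: {1,2,9}  [accepting]
'c' @ 5: {3,4}
'a' @ 6: {5,6}
'a' @ 7: {7,8}
'c' @ 8: {1,2,9}  [accepting]
end set {1,2,9} — state 1 in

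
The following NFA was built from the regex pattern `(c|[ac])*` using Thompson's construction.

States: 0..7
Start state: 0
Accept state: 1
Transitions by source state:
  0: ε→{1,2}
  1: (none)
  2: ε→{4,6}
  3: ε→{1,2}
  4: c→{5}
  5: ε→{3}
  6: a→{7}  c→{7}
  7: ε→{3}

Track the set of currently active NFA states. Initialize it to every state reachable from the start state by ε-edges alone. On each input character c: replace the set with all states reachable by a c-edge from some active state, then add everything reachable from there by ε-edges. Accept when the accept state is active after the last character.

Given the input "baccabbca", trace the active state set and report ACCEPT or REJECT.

initial (ε-close {0}): {0,1,2,4,6}
'b' @ 1: {}  — no active states
rest 'accabbca' ignored (set empty)
final: {}; accept 1 not in set

Answer: REJECT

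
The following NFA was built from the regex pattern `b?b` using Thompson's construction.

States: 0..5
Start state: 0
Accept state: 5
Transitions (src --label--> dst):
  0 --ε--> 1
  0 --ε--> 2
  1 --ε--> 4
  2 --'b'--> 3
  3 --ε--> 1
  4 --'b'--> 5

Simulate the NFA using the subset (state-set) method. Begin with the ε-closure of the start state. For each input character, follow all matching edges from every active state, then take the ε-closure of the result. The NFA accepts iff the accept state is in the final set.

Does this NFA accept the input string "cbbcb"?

Answer: REJECT

Trace:
start: ε-closure({0}) = {0,1,2,4}
'c' @ 1: {}  — state set empty
rest 'bbcb' ignored (set empty)
final: {}; accept 5 not in set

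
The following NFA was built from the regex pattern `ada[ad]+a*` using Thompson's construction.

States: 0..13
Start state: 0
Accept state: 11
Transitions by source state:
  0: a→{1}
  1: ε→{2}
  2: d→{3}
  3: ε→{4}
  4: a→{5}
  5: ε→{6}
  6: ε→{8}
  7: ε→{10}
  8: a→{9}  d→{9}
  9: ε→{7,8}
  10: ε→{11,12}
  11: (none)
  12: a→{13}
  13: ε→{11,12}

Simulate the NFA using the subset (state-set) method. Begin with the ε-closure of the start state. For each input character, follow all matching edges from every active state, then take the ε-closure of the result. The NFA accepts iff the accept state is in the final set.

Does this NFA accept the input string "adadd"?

Answer: ACCEPT

Trace:
initial (ε-close {0}): {0}
'a' @ 1: {1,2}
'd' @ 2: {3,4}
'a' @ 3: {5,6,8}
'd' @ 4: {7,8,9,10,11,12}  (accept∈set)
'd' @ 5: {7,8,9,10,11,12}  (accept∈set)
end set {7,8,9,10,11,12} — state 11 in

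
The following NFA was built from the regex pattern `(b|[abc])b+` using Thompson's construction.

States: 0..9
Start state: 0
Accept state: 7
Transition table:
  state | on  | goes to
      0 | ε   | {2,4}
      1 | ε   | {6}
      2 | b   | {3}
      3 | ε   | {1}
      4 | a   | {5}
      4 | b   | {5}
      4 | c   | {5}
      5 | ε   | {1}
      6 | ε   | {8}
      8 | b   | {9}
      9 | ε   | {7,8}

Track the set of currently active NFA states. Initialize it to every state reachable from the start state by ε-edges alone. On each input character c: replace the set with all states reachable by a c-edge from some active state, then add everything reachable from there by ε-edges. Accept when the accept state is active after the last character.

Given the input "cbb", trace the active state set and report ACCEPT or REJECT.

start: ε-closure({0}) = {0,2,4}
'c' @ 1: {1,5,6,8}
'b' @ 2: {7,8,9}  [accepting]
'b' @ 3: {7,8,9}  [accepting]
final: {7,8,9}; accept 7 in set

Answer: ACCEPT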